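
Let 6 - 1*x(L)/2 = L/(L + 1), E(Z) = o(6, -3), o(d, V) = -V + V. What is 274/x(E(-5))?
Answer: 137/6 ≈ 22.833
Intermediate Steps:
o(d, V) = 0
E(Z) = 0
x(L) = 12 - 2*L/(1 + L) (x(L) = 12 - 2*L/(L + 1) = 12 - 2*L/(1 + L))
274/x(E(-5)) = 274/((2*(6 + 5*0)/(1 + 0))) = 274/((2*(6 + 0)/1)) = 274/((2*1*6)) = 274/12 = 274*(1/12) = 137/6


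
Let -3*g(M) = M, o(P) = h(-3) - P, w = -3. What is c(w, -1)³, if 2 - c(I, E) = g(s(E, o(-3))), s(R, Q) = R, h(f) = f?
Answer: 125/27 ≈ 4.6296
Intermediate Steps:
o(P) = -3 - P
g(M) = -M/3
c(I, E) = 2 + E/3 (c(I, E) = 2 - (-1)*E/3 = 2 + E/3)
c(w, -1)³ = (2 + (⅓)*(-1))³ = (2 - ⅓)³ = (5/3)³ = 125/27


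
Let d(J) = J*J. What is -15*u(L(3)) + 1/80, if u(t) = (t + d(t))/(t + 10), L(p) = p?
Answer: -14387/1040 ≈ -13.834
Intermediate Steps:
d(J) = J²
u(t) = (t + t²)/(10 + t) (u(t) = (t + t²)/(t + 10) = (t + t²)/(10 + t))
-15*u(L(3)) + 1/80 = -45*(1 + 3)/(10 + 3) + 1/80 = -45*4/13 + 1/80 = -15*12/13 + 1/80 = -180/13 + 1/80 = -14387/1040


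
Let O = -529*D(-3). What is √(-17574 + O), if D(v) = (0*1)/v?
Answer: I*√17574 ≈ 132.57*I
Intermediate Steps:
D(v) = 0 (D(v) = 0/v = 0)
O = 0 (O = -529*0 = 0)
√(-17574 + O) = √(-17574 + 0) = √(-17574) = I*√17574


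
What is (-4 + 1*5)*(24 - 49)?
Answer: -25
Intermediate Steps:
(-4 + 1*5)*(24 - 49) = (-4 + 5)*(-25) = 1*(-25) = -25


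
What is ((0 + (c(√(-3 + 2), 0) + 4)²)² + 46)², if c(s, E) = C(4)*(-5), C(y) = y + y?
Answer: 2821264434244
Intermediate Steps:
C(y) = 2*y
c(s, E) = -40 (c(s, E) = (2*4)*(-5) = 8*(-5) = -40)
((0 + (c(√(-3 + 2), 0) + 4)²)² + 46)² = ((0 + (-40 + 4)²)² + 46)² = ((0 + (-36)²)² + 46)² = ((0 + 1296)² + 46)² = (1296² + 46)² = (1679616 + 46)² = 1679662² = 2821264434244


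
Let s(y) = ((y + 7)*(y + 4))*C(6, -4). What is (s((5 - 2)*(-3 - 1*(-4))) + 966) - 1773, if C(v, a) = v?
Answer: -387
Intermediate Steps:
s(y) = 6*(4 + y)*(7 + y) (s(y) = ((y + 7)*(y + 4))*6 = ((7 + y)*(4 + y))*6 = ((4 + y)*(7 + y))*6 = 6*(4 + y)*(7 + y))
(s((5 - 2)*(-3 - 1*(-4))) + 966) - 1773 = ((168 + 6*((5 - 2)*(-3 - 1*(-4)))² + 66*((5 - 2)*(-3 - 1*(-4)))) + 966) - 1773 = ((168 + 6*(3*(-3 + 4))² + 66*(3*(-3 + 4))) + 966) - 1773 = ((168 + 6*(3*1)² + 66*(3*1)) + 966) - 1773 = ((168 + 6*3² + 66*3) + 966) - 1773 = ((168 + 6*9 + 198) + 966) - 1773 = ((168 + 54 + 198) + 966) - 1773 = (420 + 966) - 1773 = 1386 - 1773 = -387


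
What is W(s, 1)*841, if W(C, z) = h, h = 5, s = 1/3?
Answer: 4205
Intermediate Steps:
s = ⅓ ≈ 0.33333
W(C, z) = 5
W(s, 1)*841 = 5*841 = 4205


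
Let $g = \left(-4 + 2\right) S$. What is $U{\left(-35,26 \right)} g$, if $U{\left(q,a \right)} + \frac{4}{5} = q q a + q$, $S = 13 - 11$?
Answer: $- \frac{636284}{5} \approx -1.2726 \cdot 10^{5}$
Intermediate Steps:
$S = 2$ ($S = 13 - 11 = 2$)
$U{\left(q,a \right)} = - \frac{4}{5} + q + a q^{2}$ ($U{\left(q,a \right)} = - \frac{4}{5} + \left(q q a + q\right) = - \frac{4}{5} + \left(q^{2} a + q\right) = - \frac{4}{5} + \left(a q^{2} + q\right) = - \frac{4}{5} + \left(q + a q^{2}\right) = - \frac{4}{5} + q + a q^{2}$)
$g = -4$ ($g = \left(-4 + 2\right) 2 = \left(-2\right) 2 = -4$)
$U{\left(-35,26 \right)} g = \left(- \frac{4}{5} - 35 + 26 \left(-35\right)^{2}\right) \left(-4\right) = \left(- \frac{4}{5} - 35 + 26 \cdot 1225\right) \left(-4\right) = \left(- \frac{4}{5} - 35 + 31850\right) \left(-4\right) = \frac{159071}{5} \left(-4\right) = - \frac{636284}{5}$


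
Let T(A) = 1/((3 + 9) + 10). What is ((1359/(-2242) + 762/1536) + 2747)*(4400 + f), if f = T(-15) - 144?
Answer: 1251018589869/107008 ≈ 1.1691e+7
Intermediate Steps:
T(A) = 1/22 (T(A) = 1/(12 + 10) = 1/22)
f = -3167/22 (f = 1/22 - 144 = -3167/22 ≈ -143.95)
((1359/(-2242) + 762/1536) + 2747)*(4400 + f) = ((1359/(-2242) + 762/1536) + 2747)*(4400 - 3167/22) = ((1359*(-1/2242) + 762*(1/1536)) + 2747)*(93633/22) = ((-1359/2242 + 127/256) + 2747)*(93633/22) = (-31585/286976 + 2747)*(93633/22) = (788291487/286976)*(93633/22) = 1251018589869/107008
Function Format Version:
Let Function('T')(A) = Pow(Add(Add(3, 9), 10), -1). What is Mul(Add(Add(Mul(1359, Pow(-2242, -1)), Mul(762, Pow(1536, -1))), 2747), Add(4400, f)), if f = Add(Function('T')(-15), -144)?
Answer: Rational(1251018589869, 107008) ≈ 1.1691e+7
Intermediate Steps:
Function('T')(A) = Rational(1, 22) (Function('T')(A) = Pow(Add(12, 10), -1) = Pow(22, -1) = Rational(1, 22))
f = Rational(-3167, 22) (f = Add(Rational(1, 22), -144) = Rational(-3167, 22) ≈ -143.95)
Mul(Add(Add(Mul(1359, Pow(-2242, -1)), Mul(762, Pow(1536, -1))), 2747), Add(4400, f)) = Mul(Add(Add(Mul(1359, Pow(-2242, -1)), Mul(762, Pow(1536, -1))), 2747), Add(4400, Rational(-3167, 22))) = Mul(Add(Add(Mul(1359, Rational(-1, 2242)), Mul(762, Rational(1, 1536))), 2747), Rational(93633, 22)) = Mul(Add(Add(Rational(-1359, 2242), Rational(127, 256)), 2747), Rational(93633, 22)) = Mul(Add(Rational(-31585, 286976), 2747), Rational(93633, 22)) = Mul(Rational(788291487, 286976), Rational(93633, 22)) = Rational(1251018589869, 107008)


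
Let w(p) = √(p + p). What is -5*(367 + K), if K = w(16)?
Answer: -1835 - 20*√2 ≈ -1863.3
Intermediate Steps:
w(p) = √2*√p (w(p) = √(2*p) = √2*√p)
K = 4*√2 (K = √2*√16 = √2*4 = 4*√2 ≈ 5.6569)
-5*(367 + K) = -5*(367 + 4*√2) = -1835 - 20*√2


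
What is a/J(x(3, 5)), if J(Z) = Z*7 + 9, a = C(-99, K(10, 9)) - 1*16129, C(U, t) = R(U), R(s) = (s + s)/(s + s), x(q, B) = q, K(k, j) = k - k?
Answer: -2688/5 ≈ -537.60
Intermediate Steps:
K(k, j) = 0
R(s) = 1 (R(s) = (2*s)/((2*s)) = (2*s)*(1/(2*s)) = 1)
C(U, t) = 1
a = -16128 (a = 1 - 1*16129 = 1 - 16129 = -16128)
J(Z) = 9 + 7*Z (J(Z) = 7*Z + 9 = 9 + 7*Z)
a/J(x(3, 5)) = -16128/(9 + 7*3) = -16128/(9 + 21) = -16128/30 = -16128*1/30 = -2688/5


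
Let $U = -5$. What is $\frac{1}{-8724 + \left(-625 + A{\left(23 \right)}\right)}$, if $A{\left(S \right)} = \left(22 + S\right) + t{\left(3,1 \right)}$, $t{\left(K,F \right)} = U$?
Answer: $- \frac{1}{9309} \approx -0.00010742$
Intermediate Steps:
$t{\left(K,F \right)} = -5$
$A{\left(S \right)} = 17 + S$ ($A{\left(S \right)} = \left(22 + S\right) - 5 = 17 + S$)
$\frac{1}{-8724 + \left(-625 + A{\left(23 \right)}\right)} = \frac{1}{-8724 + \left(-625 + \left(17 + 23\right)\right)} = \frac{1}{-8724 + \left(-625 + 40\right)} = \frac{1}{-8724 - 585} = \frac{1}{-9309} = - \frac{1}{9309}$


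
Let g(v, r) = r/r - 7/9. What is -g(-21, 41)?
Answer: -2/9 ≈ -0.22222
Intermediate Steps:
g(v, r) = 2/9 (g(v, r) = 1 - 7*⅑ = 1 - 7/9 = 2/9)
-g(-21, 41) = -1*2/9 = -2/9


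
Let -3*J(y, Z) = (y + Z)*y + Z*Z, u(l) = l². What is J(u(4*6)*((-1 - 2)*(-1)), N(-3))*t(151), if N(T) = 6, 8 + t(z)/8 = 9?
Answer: -7990368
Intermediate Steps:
t(z) = 8 (t(z) = -64 + 8*9 = -64 + 72 = 8)
J(y, Z) = -Z²/3 - y*(Z + y)/3 (J(y, Z) = -((y + Z)*y + Z*Z)/3 = -((Z + y)*y + Z²)/3 = -(y*(Z + y) + Z²)/3 = -(Z² + y*(Z + y))/3 = -Z²/3 - y*(Z + y)/3)
J(u(4*6)*((-1 - 2)*(-1)), N(-3))*t(151) = (-⅓*6² - 331776*(-1 - 2)²/3 - ⅓*6*(4*6)²*((-1 - 2)*(-1)))*8 = (-⅓*36 - (24²*(-3*(-1)))²/3 - ⅓*6*24²*(-3*(-1)))*8 = (-12 - (576*3)²/3 - ⅓*6*576*3)*8 = (-12 - ⅓*1728² - ⅓*6*1728)*8 = (-12 - ⅓*2985984 - 3456)*8 = (-12 - 995328 - 3456)*8 = -998796*8 = -7990368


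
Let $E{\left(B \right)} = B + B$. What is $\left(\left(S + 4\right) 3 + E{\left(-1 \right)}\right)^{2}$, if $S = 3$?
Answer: $361$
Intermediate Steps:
$E{\left(B \right)} = 2 B$
$\left(\left(S + 4\right) 3 + E{\left(-1 \right)}\right)^{2} = \left(\left(3 + 4\right) 3 + 2 \left(-1\right)\right)^{2} = \left(7 \cdot 3 - 2\right)^{2} = \left(21 - 2\right)^{2} = 19^{2} = 361$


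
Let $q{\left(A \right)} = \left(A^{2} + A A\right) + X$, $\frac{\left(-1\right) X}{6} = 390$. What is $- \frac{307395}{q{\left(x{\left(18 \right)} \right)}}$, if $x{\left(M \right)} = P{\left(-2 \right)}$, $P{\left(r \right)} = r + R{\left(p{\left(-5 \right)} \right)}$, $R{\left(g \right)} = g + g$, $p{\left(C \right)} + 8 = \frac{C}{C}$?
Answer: $\frac{307395}{1828} \approx 168.16$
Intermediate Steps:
$X = -2340$ ($X = \left(-6\right) 390 = -2340$)
$p{\left(C \right)} = -7$ ($p{\left(C \right)} = -8 + \frac{C}{C} = -8 + 1 = -7$)
$R{\left(g \right)} = 2 g$
$P{\left(r \right)} = -14 + r$ ($P{\left(r \right)} = r + 2 \left(-7\right) = r - 14 = -14 + r$)
$x{\left(M \right)} = -16$ ($x{\left(M \right)} = -14 - 2 = -16$)
$q{\left(A \right)} = -2340 + 2 A^{2}$ ($q{\left(A \right)} = \left(A^{2} + A A\right) - 2340 = \left(A^{2} + A^{2}\right) - 2340 = 2 A^{2} - 2340 = -2340 + 2 A^{2}$)
$- \frac{307395}{q{\left(x{\left(18 \right)} \right)}} = - \frac{307395}{-2340 + 2 \left(-16\right)^{2}} = - \frac{307395}{-2340 + 2 \cdot 256} = - \frac{307395}{-2340 + 512} = - \frac{307395}{-1828} = \left(-307395\right) \left(- \frac{1}{1828}\right) = \frac{307395}{1828}$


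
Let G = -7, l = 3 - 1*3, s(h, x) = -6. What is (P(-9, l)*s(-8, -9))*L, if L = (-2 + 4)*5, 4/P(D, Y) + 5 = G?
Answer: 20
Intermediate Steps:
l = 0 (l = 3 - 3 = 0)
P(D, Y) = -⅓ (P(D, Y) = 4/(-5 - 7) = 4/(-12) = 4*(-1/12) = -⅓)
L = 10 (L = 2*5 = 10)
(P(-9, l)*s(-8, -9))*L = -⅓*(-6)*10 = 2*10 = 20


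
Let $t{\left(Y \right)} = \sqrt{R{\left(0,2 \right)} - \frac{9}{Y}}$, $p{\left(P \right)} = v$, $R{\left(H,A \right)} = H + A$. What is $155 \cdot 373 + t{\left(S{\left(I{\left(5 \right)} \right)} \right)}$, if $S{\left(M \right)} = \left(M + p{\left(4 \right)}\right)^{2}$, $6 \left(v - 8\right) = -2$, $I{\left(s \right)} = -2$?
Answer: $57815 + \frac{\sqrt{497}}{17} \approx 57816.0$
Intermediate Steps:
$v = \frac{23}{3}$ ($v = 8 + \frac{1}{6} \left(-2\right) = 8 - \frac{1}{3} = \frac{23}{3} \approx 7.6667$)
$R{\left(H,A \right)} = A + H$
$p{\left(P \right)} = \frac{23}{3}$
$S{\left(M \right)} = \left(\frac{23}{3} + M\right)^{2}$ ($S{\left(M \right)} = \left(M + \frac{23}{3}\right)^{2} = \left(\frac{23}{3} + M\right)^{2}$)
$t{\left(Y \right)} = \sqrt{2 - \frac{9}{Y}}$ ($t{\left(Y \right)} = \sqrt{\left(2 + 0\right) - \frac{9}{Y}} = \sqrt{2 - \frac{9}{Y}}$)
$155 \cdot 373 + t{\left(S{\left(I{\left(5 \right)} \right)} \right)} = 155 \cdot 373 + \sqrt{2 - \frac{9}{\frac{1}{9} \left(23 + 3 \left(-2\right)\right)^{2}}} = 57815 + \sqrt{2 - \frac{9}{\frac{1}{9} \left(23 - 6\right)^{2}}} = 57815 + \sqrt{2 - \frac{9}{\frac{1}{9} \cdot 17^{2}}} = 57815 + \sqrt{2 - \frac{9}{\frac{1}{9} \cdot 289}} = 57815 + \sqrt{2 - \frac{9}{\frac{289}{9}}} = 57815 + \sqrt{2 - \frac{81}{289}} = 57815 + \sqrt{\frac{497}{289}} = 57815 + \frac{\sqrt{497}}{17}$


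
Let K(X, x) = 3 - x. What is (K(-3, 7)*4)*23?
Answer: -368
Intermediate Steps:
(K(-3, 7)*4)*23 = ((3 - 1*7)*4)*23 = ((3 - 7)*4)*23 = -4*4*23 = -16*23 = -368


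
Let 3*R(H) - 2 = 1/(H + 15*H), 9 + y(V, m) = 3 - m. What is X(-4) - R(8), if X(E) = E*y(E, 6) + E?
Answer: 16639/384 ≈ 43.331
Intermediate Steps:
y(V, m) = -6 - m (y(V, m) = -9 + (3 - m) = -6 - m)
R(H) = ⅔ + 1/(48*H) (R(H) = ⅔ + 1/(3*(H + 15*H)) = ⅔ + 1/(3*((16*H))) = ⅔ + (1/(16*H))/3 = ⅔ + 1/(48*H))
X(E) = -11*E (X(E) = E*(-6 - 1*6) + E = E*(-6 - 6) + E = E*(-12) + E = -12*E + E = -11*E)
X(-4) - R(8) = -11*(-4) - (1 + 32*8)/(48*8) = 44 - (1 + 256)/(48*8) = 44 - 257/(48*8) = 44 - 1*257/384 = 44 - 257/384 = 16639/384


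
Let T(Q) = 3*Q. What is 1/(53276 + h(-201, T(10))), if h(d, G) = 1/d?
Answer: 201/10708475 ≈ 1.8770e-5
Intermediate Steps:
1/(53276 + h(-201, T(10))) = 1/(53276 + 1/(-201)) = 1/(53276 - 1/201) = 1/(10708475/201) = 201/10708475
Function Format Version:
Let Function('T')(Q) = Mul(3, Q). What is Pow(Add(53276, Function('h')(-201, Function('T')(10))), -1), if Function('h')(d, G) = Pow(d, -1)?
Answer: Rational(201, 10708475) ≈ 1.8770e-5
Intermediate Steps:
Pow(Add(53276, Function('h')(-201, Function('T')(10))), -1) = Pow(Add(53276, Pow(-201, -1)), -1) = Pow(Add(53276, Rational(-1, 201)), -1) = Pow(Rational(10708475, 201), -1) = Rational(201, 10708475)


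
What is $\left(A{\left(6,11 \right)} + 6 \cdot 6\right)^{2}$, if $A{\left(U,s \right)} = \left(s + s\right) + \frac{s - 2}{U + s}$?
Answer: $\frac{990025}{289} \approx 3425.7$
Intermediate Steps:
$A{\left(U,s \right)} = 2 s + \frac{-2 + s}{U + s}$
$\left(A{\left(6,11 \right)} + 6 \cdot 6\right)^{2} = \left(\frac{-2 + 11 + 2 \cdot 11^{2} + 2 \cdot 6 \cdot 11}{6 + 11} + 6 \cdot 6\right)^{2} = \left(\frac{-2 + 11 + 2 \cdot 121 + 132}{17} + 36\right)^{2} = \left(\frac{-2 + 11 + 242 + 132}{17} + 36\right)^{2} = \left(\frac{1}{17} \cdot 383 + 36\right)^{2} = \left(\frac{383}{17} + 36\right)^{2} = \left(\frac{995}{17}\right)^{2} = \frac{990025}{289}$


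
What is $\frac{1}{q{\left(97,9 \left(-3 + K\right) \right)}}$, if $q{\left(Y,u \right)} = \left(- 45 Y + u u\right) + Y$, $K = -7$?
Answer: $\frac{1}{3832} \approx 0.00026096$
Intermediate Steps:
$q{\left(Y,u \right)} = u^{2} - 44 Y$ ($q{\left(Y,u \right)} = \left(- 45 Y + u^{2}\right) + Y = \left(u^{2} - 45 Y\right) + Y = u^{2} - 44 Y$)
$\frac{1}{q{\left(97,9 \left(-3 + K\right) \right)}} = \frac{1}{\left(9 \left(-3 - 7\right)\right)^{2} - 4268} = \frac{1}{\left(9 \left(-10\right)\right)^{2} - 4268} = \frac{1}{\left(-90\right)^{2} - 4268} = \frac{1}{8100 - 4268} = \frac{1}{3832}$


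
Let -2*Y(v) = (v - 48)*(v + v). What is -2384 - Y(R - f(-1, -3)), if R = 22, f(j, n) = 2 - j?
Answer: -2935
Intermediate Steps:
Y(v) = -v*(-48 + v) (Y(v) = -(v - 48)*(v + v)/2 = -(-48 + v)*2*v/2 = -v*(-48 + v))
-2384 - Y(R - f(-1, -3)) = -2384 - (22 - (2 - 1*(-1)))*(48 - (22 - (2 - 1*(-1)))) = -2384 - (22 - (2 + 1))*(48 - (22 - (2 + 1))) = -2384 - (22 - 1*3)*(48 - (22 - 1*3)) = -2384 - (22 - 3)*(48 - (22 - 3)) = -2384 - 19*(48 - 1*19) = -2384 - 19*(48 - 19) = -2384 - 19*29 = -2384 - 1*551 = -2384 - 551 = -2935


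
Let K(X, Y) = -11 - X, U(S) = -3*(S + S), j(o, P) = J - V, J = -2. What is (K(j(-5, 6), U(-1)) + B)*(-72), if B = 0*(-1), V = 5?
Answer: 288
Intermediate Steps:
j(o, P) = -7 (j(o, P) = -2 - 1*5 = -2 - 5 = -7)
B = 0
U(S) = -6*S
(K(j(-5, 6), U(-1)) + B)*(-72) = ((-11 - 1*(-7)) + 0)*(-72) = ((-11 + 7) + 0)*(-72) = (-4 + 0)*(-72) = -4*(-72) = 288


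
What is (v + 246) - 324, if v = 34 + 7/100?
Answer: -4393/100 ≈ -43.930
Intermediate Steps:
v = 3407/100 (v = 34 + 7*(1/100) = 34 + 7/100 = 3407/100 ≈ 34.070)
(v + 246) - 324 = (3407/100 + 246) - 324 = 28007/100 - 324 = -4393/100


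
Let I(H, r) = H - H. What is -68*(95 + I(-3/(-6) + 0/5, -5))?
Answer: -6460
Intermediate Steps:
I(H, r) = 0
-68*(95 + I(-3/(-6) + 0/5, -5)) = -68*(95 + 0) = -68*95 = -6460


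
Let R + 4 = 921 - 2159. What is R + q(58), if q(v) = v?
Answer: -1184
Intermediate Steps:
R = -1242 (R = -4 + (921 - 2159) = -4 - 1238 = -1242)
R + q(58) = -1242 + 58 = -1184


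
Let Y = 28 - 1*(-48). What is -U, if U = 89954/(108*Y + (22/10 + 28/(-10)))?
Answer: -449770/41037 ≈ -10.960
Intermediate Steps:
Y = 76 (Y = 28 + 48 = 76)
U = 449770/41037 (U = 89954/(108*76 + (22/10 + 28/(-10))) = 89954/(8208 + (22*(⅒) + 28*(-⅒))) = 89954/(8208 + (11/5 - 14/5)) = 89954/(8208 - ⅗) = 89954/(41037/5) = 89954*(5/41037) = 449770/41037 ≈ 10.960)
-U = -1*449770/41037 = -449770/41037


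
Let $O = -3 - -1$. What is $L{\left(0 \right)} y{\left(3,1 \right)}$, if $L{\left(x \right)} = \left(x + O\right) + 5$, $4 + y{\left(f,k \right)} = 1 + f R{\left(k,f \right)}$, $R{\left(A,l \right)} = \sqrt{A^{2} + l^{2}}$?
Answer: $-9 + 9 \sqrt{10} \approx 19.461$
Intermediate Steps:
$O = -2$ ($O = -3 + 1 = -2$)
$y{\left(f,k \right)} = -3 + f \sqrt{f^{2} + k^{2}}$ ($y{\left(f,k \right)} = -4 + \left(1 + f \sqrt{k^{2} + f^{2}}\right) = -4 + \left(1 + f \sqrt{f^{2} + k^{2}}\right) = -3 + f \sqrt{f^{2} + k^{2}}$)
$L{\left(x \right)} = 3 + x$ ($L{\left(x \right)} = \left(x - 2\right) + 5 = \left(-2 + x\right) + 5 = 3 + x$)
$L{\left(0 \right)} y{\left(3,1 \right)} = \left(3 + 0\right) \left(-3 + 3 \sqrt{3^{2} + 1^{2}}\right) = 3 \left(-3 + 3 \sqrt{9 + 1}\right) = 3 \left(-3 + 3 \sqrt{10}\right) = -9 + 9 \sqrt{10}$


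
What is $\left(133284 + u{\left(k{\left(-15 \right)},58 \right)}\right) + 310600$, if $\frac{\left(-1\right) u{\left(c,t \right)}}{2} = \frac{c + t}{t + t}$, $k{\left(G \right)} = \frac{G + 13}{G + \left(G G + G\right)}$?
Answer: $\frac{2510158366}{5655} \approx 4.4388 \cdot 10^{5}$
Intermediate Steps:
$k{\left(G \right)} = \frac{13 + G}{G^{2} + 2 G}$ ($k{\left(G \right)} = \frac{13 + G}{G + \left(G^{2} + G\right)} = \frac{13 + G}{G + \left(G + G^{2}\right)} = \frac{13 + G}{G^{2} + 2 G}$)
$u{\left(c,t \right)} = - \frac{c + t}{t}$ ($u{\left(c,t \right)} = - 2 \frac{c + t}{t + t} = - 2 \frac{c + t}{2 t} = - \frac{c + t}{t}$)
$\left(133284 + u{\left(k{\left(-15 \right)},58 \right)}\right) + 310600 = \left(133284 + \frac{- \frac{13 - 15}{\left(-15\right) \left(2 - 15\right)} - 58}{58}\right) + 310600 = \left(133284 + \frac{- \frac{\left(-1\right) \left(-2\right)}{15 \left(-13\right)} - 58}{58}\right) + 310600 = \left(133284 + \frac{- \frac{\left(-1\right) \left(-1\right) \left(-2\right)}{15 \cdot 13} - 58}{58}\right) + 310600 = \left(133284 + \frac{\left(-1\right) \left(- \frac{2}{195}\right) - 58}{58}\right) + 310600 = \left(133284 + \frac{\frac{2}{195} - 58}{58}\right) + 310600 = \left(133284 + \frac{1}{58} \left(- \frac{11308}{195}\right)\right) + 310600 = \left(133284 - \frac{5654}{5655}\right) + 310600 = \frac{753715366}{5655} + 310600 = \frac{2510158366}{5655}$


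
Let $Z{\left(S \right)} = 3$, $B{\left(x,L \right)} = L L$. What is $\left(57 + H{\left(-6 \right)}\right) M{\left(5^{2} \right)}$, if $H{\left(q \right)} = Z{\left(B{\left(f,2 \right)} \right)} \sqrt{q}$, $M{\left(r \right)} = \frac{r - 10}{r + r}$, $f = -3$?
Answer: $\frac{171}{10} + \frac{9 i \sqrt{6}}{10} \approx 17.1 + 2.2045 i$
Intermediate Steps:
$B{\left(x,L \right)} = L^{2}$
$M{\left(r \right)} = \frac{-10 + r}{2 r}$
$H{\left(q \right)} = 3 \sqrt{q}$
$\left(57 + H{\left(-6 \right)}\right) M{\left(5^{2} \right)} = \left(57 + 3 \sqrt{-6}\right) \frac{-10 + 5^{2}}{2 \cdot 5^{2}} = \left(57 + 3 i \sqrt{6}\right) \frac{-10 + 25}{2 \cdot 25} = \left(57 + 3 i \sqrt{6}\right) \frac{1}{2} \cdot \frac{1}{25} \cdot 15 = \left(57 + 3 i \sqrt{6}\right) \frac{3}{10} = \frac{171}{10} + \frac{9 i \sqrt{6}}{10}$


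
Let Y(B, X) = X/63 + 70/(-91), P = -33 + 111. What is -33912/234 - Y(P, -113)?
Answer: -116593/819 ≈ -142.36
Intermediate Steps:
P = 78
Y(B, X) = -10/13 + X/63 (Y(B, X) = X*(1/63) + 70*(-1/91) = X/63 - 10/13 = -10/13 + X/63)
-33912/234 - Y(P, -113) = -33912/234 - (-10/13 + (1/63)*(-113)) = -33912*1/234 - (-10/13 - 113/63) = -1884/13 - 1*(-2099/819) = -1884/13 + 2099/819 = -116593/819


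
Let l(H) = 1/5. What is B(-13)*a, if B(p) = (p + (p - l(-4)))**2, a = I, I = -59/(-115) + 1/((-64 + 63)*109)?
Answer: 108388876/313375 ≈ 345.88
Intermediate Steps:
I = 6316/12535 (I = -59*(-1/115) + (1/109)/(-1) = 59/115 - 1*1/109 = 59/115 - 1/109 = 6316/12535 ≈ 0.50387)
l(H) = 1/5
a = 6316/12535 ≈ 0.50387
B(p) = (-1/5 + 2*p)**2 (B(p) = (p + (p - 1*1/5))**2 = (p + (p - 1/5))**2 = (p + (-1/5 + p))**2 = (-1/5 + 2*p)**2)
B(-13)*a = ((-1 + 10*(-13))**2/25)*(6316/12535) = ((-1 - 130)**2/25)*(6316/12535) = ((1/25)*(-131)**2)*(6316/12535) = ((1/25)*17161)*(6316/12535) = (17161/25)*(6316/12535) = 108388876/313375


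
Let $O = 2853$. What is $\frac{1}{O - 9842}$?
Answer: $- \frac{1}{6989} \approx -0.00014308$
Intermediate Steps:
$\frac{1}{O - 9842} = \frac{1}{2853 - 9842} = \frac{1}{-6989} = - \frac{1}{6989}$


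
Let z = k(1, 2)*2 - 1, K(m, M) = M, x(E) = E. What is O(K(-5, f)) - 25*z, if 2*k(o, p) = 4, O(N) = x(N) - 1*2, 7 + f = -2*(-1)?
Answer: -82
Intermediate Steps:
f = -5 (f = -7 - 2*(-1) = -7 + 2 = -5)
O(N) = -2 + N (O(N) = N - 1*2 = N - 2 = -2 + N)
k(o, p) = 2 (k(o, p) = (½)*4 = 2)
z = 3 (z = 2*2 - 1 = 4 - 1 = 3)
O(K(-5, f)) - 25*z = (-2 - 5) - 25*3 = -7 - 75 = -82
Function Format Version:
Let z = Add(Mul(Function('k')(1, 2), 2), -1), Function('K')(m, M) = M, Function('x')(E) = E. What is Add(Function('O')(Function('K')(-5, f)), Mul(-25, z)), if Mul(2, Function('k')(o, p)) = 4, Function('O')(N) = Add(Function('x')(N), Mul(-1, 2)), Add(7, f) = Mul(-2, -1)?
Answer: -82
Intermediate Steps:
f = -5 (f = Add(-7, Mul(-2, -1)) = Add(-7, 2) = -5)
Function('O')(N) = Add(-2, N) (Function('O')(N) = Add(N, Mul(-1, 2)) = Add(N, -2) = Add(-2, N))
Function('k')(o, p) = 2 (Function('k')(o, p) = Mul(Rational(1, 2), 4) = 2)
z = 3 (z = Add(Mul(2, 2), -1) = Add(4, -1) = 3)
Add(Function('O')(Function('K')(-5, f)), Mul(-25, z)) = Add(Add(-2, -5), Mul(-25, 3)) = Add(-7, -75) = -82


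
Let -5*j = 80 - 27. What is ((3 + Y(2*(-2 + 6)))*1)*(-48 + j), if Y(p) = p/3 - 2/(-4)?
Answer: -10841/30 ≈ -361.37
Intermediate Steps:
j = -53/5 (j = -(80 - 27)/5 = -1/5*53 = -53/5 ≈ -10.600)
Y(p) = 1/2 + p/3 (Y(p) = p*(1/3) - 2*(-1/4) = p/3 + 1/2 = 1/2 + p/3)
((3 + Y(2*(-2 + 6)))*1)*(-48 + j) = ((3 + (1/2 + (2*(-2 + 6))/3))*1)*(-48 - 53/5) = ((3 + (1/2 + (2*4)/3))*1)*(-293/5) = ((3 + (1/2 + (1/3)*8))*1)*(-293/5) = ((3 + (1/2 + 8/3))*1)*(-293/5) = ((3 + 19/6)*1)*(-293/5) = ((37/6)*1)*(-293/5) = (37/6)*(-293/5) = -10841/30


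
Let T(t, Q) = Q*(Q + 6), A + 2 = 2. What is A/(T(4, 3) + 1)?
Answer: 0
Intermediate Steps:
A = 0 (A = -2 + 2 = 0)
T(t, Q) = Q*(6 + Q)
A/(T(4, 3) + 1) = 0/(3*(6 + 3) + 1) = 0/(3*9 + 1) = 0/(27 + 1) = 0/28 = 0*(1/28) = 0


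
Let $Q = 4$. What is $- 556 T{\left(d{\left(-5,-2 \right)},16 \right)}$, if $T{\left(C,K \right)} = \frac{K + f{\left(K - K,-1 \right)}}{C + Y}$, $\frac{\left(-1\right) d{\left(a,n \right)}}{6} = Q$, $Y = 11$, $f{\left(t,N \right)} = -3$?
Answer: $556$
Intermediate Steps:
$d{\left(a,n \right)} = -24$ ($d{\left(a,n \right)} = \left(-6\right) 4 = -24$)
$T{\left(C,K \right)} = \frac{-3 + K}{11 + C}$ ($T{\left(C,K \right)} = \frac{K - 3}{C + 11} = \frac{-3 + K}{11 + C}$)
$- 556 T{\left(d{\left(-5,-2 \right)},16 \right)} = - 556 \frac{-3 + 16}{11 - 24} = - 556 \frac{1}{-13} \cdot 13 = - 556 \left(\left(- \frac{1}{13}\right) 13\right) = \left(-556\right) \left(-1\right) = 556$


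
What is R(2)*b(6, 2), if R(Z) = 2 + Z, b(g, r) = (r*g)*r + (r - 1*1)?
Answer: 100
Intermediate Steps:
b(g, r) = -1 + r + g*r**2 (b(g, r) = (g*r)*r + (r - 1) = g*r**2 + (-1 + r) = -1 + r + g*r**2)
R(2)*b(6, 2) = (2 + 2)*(-1 + 2 + 6*2**2) = 4*(-1 + 2 + 6*4) = 4*(-1 + 2 + 24) = 4*25 = 100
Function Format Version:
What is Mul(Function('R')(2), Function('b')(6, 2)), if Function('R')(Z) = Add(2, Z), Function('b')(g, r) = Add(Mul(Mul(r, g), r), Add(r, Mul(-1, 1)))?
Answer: 100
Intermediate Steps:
Function('b')(g, r) = Add(-1, r, Mul(g, Pow(r, 2))) (Function('b')(g, r) = Add(Mul(Mul(g, r), r), Add(r, -1)) = Add(Mul(g, Pow(r, 2)), Add(-1, r)) = Add(-1, r, Mul(g, Pow(r, 2))))
Mul(Function('R')(2), Function('b')(6, 2)) = Mul(Add(2, 2), Add(-1, 2, Mul(6, Pow(2, 2)))) = Mul(4, Add(-1, 2, Mul(6, 4))) = Mul(4, Add(-1, 2, 24)) = Mul(4, 25) = 100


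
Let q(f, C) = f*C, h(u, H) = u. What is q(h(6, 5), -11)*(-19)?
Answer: 1254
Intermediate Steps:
q(f, C) = C*f
q(h(6, 5), -11)*(-19) = -11*6*(-19) = -66*(-19) = 1254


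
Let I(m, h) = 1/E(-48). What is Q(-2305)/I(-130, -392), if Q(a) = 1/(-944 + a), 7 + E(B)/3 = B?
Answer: 55/1083 ≈ 0.050785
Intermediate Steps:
E(B) = -21 + 3*B
I(m, h) = -1/165 (I(m, h) = 1/(-21 + 3*(-48)) = 1/(-21 - 144) = 1/(-165) = -1/165)
Q(-2305)/I(-130, -392) = 1/((-944 - 2305)*(-1/165)) = -165/(-3249) = -1/3249*(-165) = 55/1083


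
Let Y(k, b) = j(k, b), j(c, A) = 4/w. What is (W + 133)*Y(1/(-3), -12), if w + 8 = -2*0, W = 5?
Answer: -69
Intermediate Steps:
w = -8 (w = -8 - 2*0 = -8 + 0 = -8)
j(c, A) = -½ (j(c, A) = 4/(-8) = 4*(-⅛) = -½)
Y(k, b) = -½
(W + 133)*Y(1/(-3), -12) = (5 + 133)*(-½) = 138*(-½) = -69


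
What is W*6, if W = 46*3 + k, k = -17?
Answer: 726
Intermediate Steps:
W = 121 (W = 46*3 - 17 = 138 - 17 = 121)
W*6 = 121*6 = 726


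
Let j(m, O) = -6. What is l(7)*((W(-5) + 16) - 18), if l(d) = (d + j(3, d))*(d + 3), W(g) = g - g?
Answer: -20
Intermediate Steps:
W(g) = 0
l(d) = (-6 + d)*(3 + d) (l(d) = (d - 6)*(d + 3) = (-6 + d)*(3 + d))
l(7)*((W(-5) + 16) - 18) = (-18 + 7² - 3*7)*((0 + 16) - 18) = (-18 + 49 - 21)*(16 - 18) = 10*(-2) = -20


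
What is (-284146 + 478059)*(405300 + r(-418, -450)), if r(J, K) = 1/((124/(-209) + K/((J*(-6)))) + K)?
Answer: 779406170805214/9917 ≈ 7.8593e+10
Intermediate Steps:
r(J, K) = 1/(-124/209 + K - K/(6*J)) (r(J, K) = 1/((124*(-1/209) + K/((-6*J))) + K) = 1/((-124/209 + K*(-1/(6*J))) + K) = 1/((-124/209 - K/(6*J)) + K) = 1/(-124/209 + K - K/(6*J)))
(-284146 + 478059)*(405300 + r(-418, -450)) = (-284146 + 478059)*(405300 + 1254*(-418)/(-744*(-418) - 209*(-450) + 1254*(-418)*(-450))) = 193913*(405300 + 1254*(-418)/(310992 + 94050 + 235877400)) = 193913*(405300 + 1254*(-418)/236282442) = 193913*(405300 + 1254*(-418)*(1/236282442)) = 193913*(405300 - 22/9917) = 193913*(4019360078/9917) = 779406170805214/9917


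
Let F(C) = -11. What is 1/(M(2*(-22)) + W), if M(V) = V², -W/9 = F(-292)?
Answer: 1/2035 ≈ 0.00049140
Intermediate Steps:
W = 99 (W = -9*(-11) = 99)
1/(M(2*(-22)) + W) = 1/((2*(-22))² + 99) = 1/((-44)² + 99) = 1/(1936 + 99) = 1/2035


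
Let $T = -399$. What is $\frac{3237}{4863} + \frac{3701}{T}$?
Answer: $- \frac{5568800}{646779} \approx -8.61$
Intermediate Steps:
$\frac{3237}{4863} + \frac{3701}{T} = \frac{3237}{4863} + \frac{3701}{-399} = 3237 \cdot \frac{1}{4863} + 3701 \left(- \frac{1}{399}\right) = \frac{1079}{1621} - \frac{3701}{399} = - \frac{5568800}{646779}$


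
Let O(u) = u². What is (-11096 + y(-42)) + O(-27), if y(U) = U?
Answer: -10409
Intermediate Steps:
(-11096 + y(-42)) + O(-27) = (-11096 - 42) + (-27)² = -11138 + 729 = -10409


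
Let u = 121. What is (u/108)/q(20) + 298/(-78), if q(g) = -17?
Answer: -92761/23868 ≈ -3.8864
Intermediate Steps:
(u/108)/q(20) + 298/(-78) = (121/108)/(-17) + 298/(-78) = (121*(1/108))*(-1/17) + 298*(-1/78) = (121/108)*(-1/17) - 149/39 = -121/1836 - 149/39 = -92761/23868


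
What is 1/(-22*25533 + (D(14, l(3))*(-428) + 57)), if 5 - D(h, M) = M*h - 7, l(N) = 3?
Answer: -1/548829 ≈ -1.8221e-6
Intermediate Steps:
D(h, M) = 12 - M*h (D(h, M) = 5 - (M*h - 7) = 5 - (-7 + M*h) = 5 + (7 - M*h) = 12 - M*h)
1/(-22*25533 + (D(14, l(3))*(-428) + 57)) = 1/(-22*25533 + ((12 - 1*3*14)*(-428) + 57)) = 1/(-561726 + ((12 - 42)*(-428) + 57)) = 1/(-561726 + (-30*(-428) + 57)) = 1/(-561726 + (12840 + 57)) = 1/(-561726 + 12897) = 1/(-548829) = -1/548829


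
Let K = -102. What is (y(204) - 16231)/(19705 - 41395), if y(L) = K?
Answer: 16333/21690 ≈ 0.75302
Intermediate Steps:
y(L) = -102
(y(204) - 16231)/(19705 - 41395) = (-102 - 16231)/(19705 - 41395) = -16333/(-21690) = -16333*(-1/21690) = 16333/21690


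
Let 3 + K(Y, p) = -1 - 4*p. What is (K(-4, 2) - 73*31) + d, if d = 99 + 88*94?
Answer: 6096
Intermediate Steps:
K(Y, p) = -4 - 4*p (K(Y, p) = -3 + (-1 - 4*p) = -4 - 4*p)
d = 8371 (d = 99 + 8272 = 8371)
(K(-4, 2) - 73*31) + d = ((-4 - 4*2) - 73*31) + 8371 = ((-4 - 8) - 2263) + 8371 = (-12 - 2263) + 8371 = -2275 + 8371 = 6096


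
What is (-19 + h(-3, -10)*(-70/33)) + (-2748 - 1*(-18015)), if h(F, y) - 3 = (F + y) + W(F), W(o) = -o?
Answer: 503674/33 ≈ 15263.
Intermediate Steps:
h(F, y) = 3 + y (h(F, y) = 3 + ((F + y) - F) = 3 + y)
(-19 + h(-3, -10)*(-70/33)) + (-2748 - 1*(-18015)) = (-19 + (3 - 10)*(-70/33)) + (-2748 - 1*(-18015)) = (-19 - (-490)/33) + (-2748 + 18015) = (-19 - 7*(-70/33)) + 15267 = (-19 + 490/33) + 15267 = -137/33 + 15267 = 503674/33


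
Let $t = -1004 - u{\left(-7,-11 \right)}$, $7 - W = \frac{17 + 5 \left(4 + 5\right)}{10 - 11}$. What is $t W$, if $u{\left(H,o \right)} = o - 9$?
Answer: $-67896$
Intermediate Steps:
$W = 69$ ($W = 7 - \frac{17 + 5 \left(4 + 5\right)}{10 - 11} = 7 - \frac{17 + 5 \cdot 9}{-1} = 7 - \left(17 + 45\right) \left(-1\right) = 7 - 62 \left(-1\right) = 7 - -62 = 7 + 62 = 69$)
$u{\left(H,o \right)} = -9 + o$ ($u{\left(H,o \right)} = o - 9 = -9 + o$)
$t = -984$ ($t = -1004 - \left(-9 - 11\right) = -1004 - -20 = -1004 + 20 = -984$)
$t W = \left(-984\right) 69 = -67896$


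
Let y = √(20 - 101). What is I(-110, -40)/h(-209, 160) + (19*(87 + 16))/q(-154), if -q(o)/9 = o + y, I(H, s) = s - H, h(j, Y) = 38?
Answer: 13222237/4069287 + 1957*I/23797 ≈ 3.2493 + 0.082237*I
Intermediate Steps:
y = 9*I (y = √(-81) = 9*I ≈ 9.0*I)
q(o) = -81*I - 9*o (q(o) = -9*(o + 9*I) = -81*I - 9*o)
I(-110, -40)/h(-209, 160) + (19*(87 + 16))/q(-154) = (-40 - 1*(-110))/38 + (19*(87 + 16))/(-81*I - 9*(-154)) = (-40 + 110)*(1/38) + (19*103)/(-81*I + 1386) = 70*(1/38) + 1957/(1386 - 81*I) = 35/19 + 1957*((1386 + 81*I)/1927557) = 35/19 + 1957*(1386 + 81*I)/1927557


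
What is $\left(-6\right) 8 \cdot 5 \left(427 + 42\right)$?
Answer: $-112560$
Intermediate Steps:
$\left(-6\right) 8 \cdot 5 \left(427 + 42\right) = \left(-48\right) 5 \cdot 469 = \left(-240\right) 469 = -112560$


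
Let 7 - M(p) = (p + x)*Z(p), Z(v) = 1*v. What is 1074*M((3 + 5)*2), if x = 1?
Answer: -284610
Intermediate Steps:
Z(v) = v
M(p) = 7 - p*(1 + p) (M(p) = 7 - (p + 1)*p = 7 - (1 + p)*p = 7 - p*(1 + p))
1074*M((3 + 5)*2) = 1074*(7 - (3 + 5)*2 - ((3 + 5)*2)²) = 1074*(7 - 8*2 - (8*2)²) = 1074*(7 - 1*16 - 1*16²) = 1074*(7 - 16 - 1*256) = 1074*(7 - 16 - 256) = 1074*(-265) = -284610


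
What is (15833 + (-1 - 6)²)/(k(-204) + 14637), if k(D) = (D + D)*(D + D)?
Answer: 5294/60367 ≈ 0.087697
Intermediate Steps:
k(D) = 4*D² (k(D) = (2*D)*(2*D) = 4*D²)
(15833 + (-1 - 6)²)/(k(-204) + 14637) = (15833 + (-1 - 6)²)/(4*(-204)² + 14637) = (15833 + (-7)²)/(4*41616 + 14637) = (15833 + 49)/(166464 + 14637) = 15882/181101 = 15882*(1/181101) = 5294/60367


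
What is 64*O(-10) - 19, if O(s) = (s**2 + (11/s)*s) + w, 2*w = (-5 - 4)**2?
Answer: 9677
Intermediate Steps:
w = 81/2 (w = (-5 - 4)**2/2 = (1/2)*(-9)**2 = (1/2)*81 = 81/2 ≈ 40.500)
O(s) = 103/2 + s**2 (O(s) = (s**2 + (11/s)*s) + 81/2 = (s**2 + 11) + 81/2 = (11 + s**2) + 81/2 = 103/2 + s**2)
64*O(-10) - 19 = 64*(103/2 + (-10)**2) - 19 = 64*(103/2 + 100) - 19 = 64*(303/2) - 19 = 9696 - 19 = 9677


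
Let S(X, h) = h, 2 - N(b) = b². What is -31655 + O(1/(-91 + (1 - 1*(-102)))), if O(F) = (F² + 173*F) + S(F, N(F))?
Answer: -379663/12 ≈ -31639.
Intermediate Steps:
N(b) = 2 - b²
O(F) = 2 + 173*F (O(F) = (F² + 173*F) + (2 - F²) = 2 + 173*F)
-31655 + O(1/(-91 + (1 - 1*(-102)))) = -31655 + (2 + 173/(-91 + (1 - 1*(-102)))) = -31655 + (2 + 173/(-91 + (1 + 102))) = -31655 + (2 + 173/(-91 + 103)) = -31655 + (2 + 173/12) = -31655 + 197/12 = -379663/12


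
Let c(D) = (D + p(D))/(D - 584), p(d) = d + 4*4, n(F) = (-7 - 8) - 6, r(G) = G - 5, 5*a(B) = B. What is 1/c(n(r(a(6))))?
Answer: 605/26 ≈ 23.269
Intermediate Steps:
a(B) = B/5
r(G) = -5 + G
n(F) = -21 (n(F) = -15 - 6 = -21)
p(d) = 16 + d (p(d) = d + 16 = 16 + d)
c(D) = (16 + 2*D)/(-584 + D) (c(D) = (D + (16 + D))/(D - 584) = (16 + 2*D)/(-584 + D))
1/c(n(r(a(6)))) = 1/(2*(8 - 21)/(-584 - 21)) = 1/(2*(-13)/(-605)) = 1/(2*(-1/605)*(-13)) = 1/(26/605) = 605/26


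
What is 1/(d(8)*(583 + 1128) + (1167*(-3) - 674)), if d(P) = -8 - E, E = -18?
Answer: 1/12935 ≈ 7.7310e-5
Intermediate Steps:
d(P) = 10 (d(P) = -8 - 1*(-18) = -8 + 18 = 10)
1/(d(8)*(583 + 1128) + (1167*(-3) - 674)) = 1/(10*(583 + 1128) + (1167*(-3) - 674)) = 1/(10*1711 + (-3501 - 674)) = 1/(17110 - 4175) = 1/12935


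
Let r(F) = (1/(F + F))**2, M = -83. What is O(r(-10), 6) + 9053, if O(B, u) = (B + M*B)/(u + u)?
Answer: 21727159/2400 ≈ 9053.0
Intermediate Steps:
r(F) = 1/(4*F**2) (r(F) = (1/(2*F))**2 = 1/(4*F**2))
O(B, u) = -41*B/u (O(B, u) = (B - 83*B)/(u + u) = (-82*B)/((2*u)) = (-82*B)*(1/(2*u)) = -41*B/u)
O(r(-10), 6) + 9053 = -41*(1/4)/(-10)**2/6 + 9053 = -41*(1/4)*(1/100)*1/6 + 9053 = -41*1/400*1/6 + 9053 = -41/2400 + 9053 = 21727159/2400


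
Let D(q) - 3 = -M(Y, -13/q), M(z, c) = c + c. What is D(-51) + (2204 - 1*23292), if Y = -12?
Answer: -1075361/51 ≈ -21086.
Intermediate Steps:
M(z, c) = 2*c
D(q) = 3 + 26/q (D(q) = 3 - 2*(-13/q) = 3 - (-26)/q = 3 + 26/q)
D(-51) + (2204 - 1*23292) = (3 + 26/(-51)) + (2204 - 1*23292) = (3 + 26*(-1/51)) + (2204 - 23292) = (3 - 26/51) - 21088 = 127/51 - 21088 = -1075361/51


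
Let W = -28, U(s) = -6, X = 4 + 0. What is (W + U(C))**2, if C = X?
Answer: 1156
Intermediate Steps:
X = 4
C = 4
(W + U(C))**2 = (-28 - 6)**2 = (-34)**2 = 1156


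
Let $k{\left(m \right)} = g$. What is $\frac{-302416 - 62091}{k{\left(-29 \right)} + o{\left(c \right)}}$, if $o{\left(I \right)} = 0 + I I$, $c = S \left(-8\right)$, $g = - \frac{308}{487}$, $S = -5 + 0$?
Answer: $- \frac{177514909}{778892} \approx -227.91$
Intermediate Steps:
$S = -5$
$g = - \frac{308}{487}$ ($g = \left(-308\right) \frac{1}{487} = - \frac{308}{487} \approx -0.63244$)
$k{\left(m \right)} = - \frac{308}{487}$
$c = 40$ ($c = \left(-5\right) \left(-8\right) = 40$)
$o{\left(I \right)} = I^{2}$ ($o{\left(I \right)} = 0 + I^{2} = I^{2}$)
$\frac{-302416 - 62091}{k{\left(-29 \right)} + o{\left(c \right)}} = \frac{-302416 - 62091}{- \frac{308}{487} + 40^{2}} = - \frac{364507}{- \frac{308}{487} + 1600} = - \frac{364507}{\frac{778892}{487}} = \left(-364507\right) \frac{487}{778892} = - \frac{177514909}{778892}$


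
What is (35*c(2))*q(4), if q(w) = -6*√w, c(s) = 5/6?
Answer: -350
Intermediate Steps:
c(s) = ⅚ (c(s) = 5*(⅙) = ⅚)
(35*c(2))*q(4) = (35*(⅚))*(-6*√4) = 175*(-6*2)/6 = (175/6)*(-12) = -350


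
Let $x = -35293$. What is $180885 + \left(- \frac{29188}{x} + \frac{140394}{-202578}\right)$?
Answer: $\frac{215542284113252}{1191597559} \approx 1.8089 \cdot 10^{5}$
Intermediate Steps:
$180885 + \left(- \frac{29188}{x} + \frac{140394}{-202578}\right) = 180885 + \left(- \frac{29188}{-35293} + \frac{140394}{-202578}\right) = 180885 + \left(\left(-29188\right) \left(- \frac{1}{35293}\right) + 140394 \left(- \frac{1}{202578}\right)\right) = 180885 + \left(\frac{29188}{35293} - \frac{23399}{33763}\right) = 180885 + \frac{159653537}{1191597559} = \frac{215542284113252}{1191597559}$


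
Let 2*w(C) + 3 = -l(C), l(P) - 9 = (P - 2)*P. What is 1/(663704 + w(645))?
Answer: 2/912661 ≈ 2.1914e-6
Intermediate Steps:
l(P) = 9 + P*(-2 + P) (l(P) = 9 + (P - 2)*P = 9 + (-2 + P)*P = 9 + P*(-2 + P))
w(C) = -6 + C - C²/2 (w(C) = -3/2 + (-(9 + C² - 2*C))/2 = -3/2 + (-9 - C² + 2*C)/2 = -3/2 + (-9/2 + C - C²/2) = -6 + C - C²/2)
1/(663704 + w(645)) = 1/(663704 + (-6 + 645 - ½*645²)) = 1/(663704 + (-6 + 645 - ½*416025)) = 1/(663704 + (-6 + 645 - 416025/2)) = 1/(663704 - 414747/2) = 1/(912661/2) = 2/912661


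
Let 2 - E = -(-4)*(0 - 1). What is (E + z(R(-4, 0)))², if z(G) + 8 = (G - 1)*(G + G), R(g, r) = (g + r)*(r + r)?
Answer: 4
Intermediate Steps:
R(g, r) = 2*r*(g + r) (R(g, r) = (g + r)*(2*r) = 2*r*(g + r))
E = 6 (E = 2 - (-4)*(-(0 - 1)) = 2 - (-4)*(-1*(-1)) = 2 - (-4) = 2 - 1*(-4) = 2 + 4 = 6)
z(G) = -8 + 2*G*(-1 + G) (z(G) = -8 + (G - 1)*(G + G) = -8 + (-1 + G)*(2*G) = -8 + 2*G*(-1 + G))
(E + z(R(-4, 0)))² = (6 + (-8 - 4*0*(-4 + 0) + 2*(2*0*(-4 + 0))²))² = (6 + (-8 - 4*0*(-4) + 2*(2*0*(-4))²))² = (6 + (-8 - 2*0 + 2*0²))² = (6 + (-8 + 0 + 2*0))² = (6 + (-8 + 0 + 0))² = (6 - 8)² = (-2)² = 4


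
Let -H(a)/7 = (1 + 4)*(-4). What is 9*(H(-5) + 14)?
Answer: 1386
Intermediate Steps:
H(a) = 140 (H(a) = -7*(1 + 4)*(-4) = -35*(-4) = -7*(-20) = 140)
9*(H(-5) + 14) = 9*(140 + 14) = 9*154 = 1386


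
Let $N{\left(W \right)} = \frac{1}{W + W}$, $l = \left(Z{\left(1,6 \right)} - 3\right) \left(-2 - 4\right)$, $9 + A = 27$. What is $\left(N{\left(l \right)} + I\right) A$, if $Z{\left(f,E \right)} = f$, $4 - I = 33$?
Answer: $- \frac{2085}{4} \approx -521.25$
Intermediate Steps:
$I = -29$ ($I = 4 - 33 = -29$)
$A = 18$ ($A = -9 + 27 = 18$)
$l = 12$ ($l = \left(1 - 3\right) \left(-2 - 4\right) = \left(-2\right) \left(-6\right) = 12$)
$N{\left(W \right)} = \frac{1}{2 W}$
$\left(N{\left(l \right)} + I\right) A = \left(\frac{1}{2 \cdot 12} - 29\right) 18 = \left(\frac{1}{2} \cdot \frac{1}{12} - 29\right) 18 = \left(\frac{1}{24} - 29\right) 18 = \left(- \frac{695}{24}\right) 18 = - \frac{2085}{4}$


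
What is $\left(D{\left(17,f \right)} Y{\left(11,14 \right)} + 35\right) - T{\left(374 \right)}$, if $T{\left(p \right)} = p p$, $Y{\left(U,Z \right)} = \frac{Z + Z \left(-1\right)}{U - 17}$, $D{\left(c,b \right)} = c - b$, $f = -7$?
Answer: $-139841$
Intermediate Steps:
$Y{\left(U,Z \right)} = 0$ ($Y{\left(U,Z \right)} = \frac{Z - Z}{-17 + U} = \frac{0}{-17 + U} = 0$)
$T{\left(p \right)} = p^{2}$
$\left(D{\left(17,f \right)} Y{\left(11,14 \right)} + 35\right) - T{\left(374 \right)} = \left(\left(17 - -7\right) 0 + 35\right) - 374^{2} = \left(\left(17 + 7\right) 0 + 35\right) - 139876 = \left(24 \cdot 0 + 35\right) - 139876 = \left(0 + 35\right) - 139876 = 35 - 139876 = -139841$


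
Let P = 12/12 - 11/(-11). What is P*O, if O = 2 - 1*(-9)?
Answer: 22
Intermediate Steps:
O = 11 (O = 2 + 9 = 11)
P = 2 (P = 12*(1/12) - 11*(-1/11) = 1 + 1 = 2)
P*O = 2*11 = 22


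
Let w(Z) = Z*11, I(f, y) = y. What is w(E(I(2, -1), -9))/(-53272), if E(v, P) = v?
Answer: 11/53272 ≈ 0.00020649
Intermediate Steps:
w(Z) = 11*Z
w(E(I(2, -1), -9))/(-53272) = (11*(-1))/(-53272) = -11*(-1/53272) = 11/53272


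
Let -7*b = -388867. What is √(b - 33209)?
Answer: 2*√273707/7 ≈ 149.48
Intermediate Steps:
b = 388867/7 (b = -⅐*(-388867) = 388867/7 ≈ 55552.)
√(b - 33209) = √(388867/7 - 33209) = √(156404/7) = 2*√273707/7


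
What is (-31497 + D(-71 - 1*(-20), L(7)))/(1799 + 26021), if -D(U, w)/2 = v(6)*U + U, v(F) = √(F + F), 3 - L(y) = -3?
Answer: -483/428 + 51*√3/6955 ≈ -1.1158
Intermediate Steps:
L(y) = 6 (L(y) = 3 - 1*(-3) = 3 + 3 = 6)
v(F) = √2*√F (v(F) = √(2*F) = √2*√F)
D(U, w) = -2*U - 4*U*√3 (D(U, w) = -2*((√2*√6)*U + U) = -2*((2*√3)*U + U) = -2*(2*U*√3 + U) = -2*(U + 2*U*√3) = -2*U - 4*U*√3)
(-31497 + D(-71 - 1*(-20), L(7)))/(1799 + 26021) = (-31497 - 2*(-71 - 1*(-20))*(1 + 2*√3))/(1799 + 26021) = (-31497 - 2*(-71 + 20)*(1 + 2*√3))/27820 = (-31497 - 2*(-51)*(1 + 2*√3))*(1/27820) = (-31497 + (102 + 204*√3))*(1/27820) = (-31395 + 204*√3)*(1/27820) = -483/428 + 51*√3/6955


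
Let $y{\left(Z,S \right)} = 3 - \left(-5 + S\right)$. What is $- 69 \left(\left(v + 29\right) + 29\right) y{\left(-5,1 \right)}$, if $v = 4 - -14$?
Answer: $-36708$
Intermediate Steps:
$y{\left(Z,S \right)} = 8 - S$
$v = 18$ ($v = 4 + 14 = 18$)
$- 69 \left(\left(v + 29\right) + 29\right) y{\left(-5,1 \right)} = - 69 \left(\left(18 + 29\right) + 29\right) \left(8 - 1\right) = - 69 \left(47 + 29\right) \left(8 - 1\right) = \left(-69\right) 76 \cdot 7 = \left(-5244\right) 7 = -36708$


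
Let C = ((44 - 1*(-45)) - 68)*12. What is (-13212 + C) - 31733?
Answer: -44693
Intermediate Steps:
C = 252 (C = ((44 + 45) - 68)*12 = (89 - 68)*12 = 21*12 = 252)
(-13212 + C) - 31733 = (-13212 + 252) - 31733 = -12960 - 31733 = -44693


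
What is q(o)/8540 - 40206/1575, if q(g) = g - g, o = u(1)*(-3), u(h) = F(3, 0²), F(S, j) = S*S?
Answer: -13402/525 ≈ -25.528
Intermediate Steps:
F(S, j) = S²
u(h) = 9 (u(h) = 3² = 9)
o = -27 (o = 9*(-3) = -27)
q(g) = 0
q(o)/8540 - 40206/1575 = 0/8540 - 40206/1575 = 0*(1/8540) - 40206*1/1575 = 0 - 13402/525 = -13402/525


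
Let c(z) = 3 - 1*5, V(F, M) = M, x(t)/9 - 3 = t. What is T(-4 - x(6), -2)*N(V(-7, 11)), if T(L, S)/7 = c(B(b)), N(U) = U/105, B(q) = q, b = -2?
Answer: -22/15 ≈ -1.4667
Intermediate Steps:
x(t) = 27 + 9*t
c(z) = -2 (c(z) = 3 - 5 = -2)
N(U) = U/105 (N(U) = U*(1/105) = U/105)
T(L, S) = -14 (T(L, S) = 7*(-2) = -14)
T(-4 - x(6), -2)*N(V(-7, 11)) = -2*11/15 = -14*11/105 = -22/15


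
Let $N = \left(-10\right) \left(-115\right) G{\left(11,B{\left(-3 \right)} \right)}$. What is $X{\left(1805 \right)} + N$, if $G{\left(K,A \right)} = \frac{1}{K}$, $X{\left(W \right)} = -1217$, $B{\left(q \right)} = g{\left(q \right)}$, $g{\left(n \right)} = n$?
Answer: $- \frac{12237}{11} \approx -1112.5$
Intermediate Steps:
$B{\left(q \right)} = q$
$N = \frac{1150}{11}$ ($N = \frac{\left(-10\right) \left(-115\right)}{11} = 1150 \cdot \frac{1}{11} = \frac{1150}{11} \approx 104.55$)
$X{\left(1805 \right)} + N = -1217 + \frac{1150}{11} = - \frac{12237}{11}$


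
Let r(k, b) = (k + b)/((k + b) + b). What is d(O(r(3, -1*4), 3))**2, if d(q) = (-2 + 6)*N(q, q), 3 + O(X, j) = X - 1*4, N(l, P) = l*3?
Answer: 166464/25 ≈ 6658.6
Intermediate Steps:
N(l, P) = 3*l
r(k, b) = (b + k)/(k + 2*b) (r(k, b) = (b + k)/((b + k) + b) = (b + k)/(k + 2*b))
O(X, j) = -7 + X (O(X, j) = -3 + (X - 1*4) = -3 + (X - 4) = -3 + (-4 + X) = -7 + X)
d(q) = 12*q (d(q) = (-2 + 6)*(3*q) = 4*(3*q) = 12*q)
d(O(r(3, -1*4), 3))**2 = (12*(-7 + (-1*4 + 3)/(3 + 2*(-1*4))))**2 = (12*(-7 + (-4 + 3)/(3 + 2*(-4))))**2 = (12*(-7 - 1/(3 - 8)))**2 = (12*(-7 - 1/(-5)))**2 = (12*(-7 - 1/5*(-1)))**2 = (12*(-7 + 1/5))**2 = (12*(-34/5))**2 = (-408/5)**2 = 166464/25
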